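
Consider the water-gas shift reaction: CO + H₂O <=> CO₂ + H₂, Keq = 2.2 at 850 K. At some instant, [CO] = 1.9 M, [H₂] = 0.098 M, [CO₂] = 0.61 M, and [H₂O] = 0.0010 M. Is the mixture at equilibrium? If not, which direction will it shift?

no; Q > K, reaction proceeds in reverse

Q = [CO₂]·[H₂] / ([CO]·[H₂O]) = (0.61)·(0.098) / ((1.9)·(0.0010)) = 31
Q = 31 > Keq = 2.2: net reverse reaction.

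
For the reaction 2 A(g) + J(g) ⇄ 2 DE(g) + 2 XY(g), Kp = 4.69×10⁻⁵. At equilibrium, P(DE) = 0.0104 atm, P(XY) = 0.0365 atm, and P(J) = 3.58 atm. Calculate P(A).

P(A) = 0.0293 atm

At equilibrium, Kp = P(DE)²·P(XY)² / (P(A)²·P(J)) = 4.69×10⁻⁵.
(0.0104)²·(0.0365)² / ((P(A))²·(3.58)) = 4.69×10⁻⁵
P(A)² = 8.58×10⁻⁴ ⇒ P(A) = 0.0293 atm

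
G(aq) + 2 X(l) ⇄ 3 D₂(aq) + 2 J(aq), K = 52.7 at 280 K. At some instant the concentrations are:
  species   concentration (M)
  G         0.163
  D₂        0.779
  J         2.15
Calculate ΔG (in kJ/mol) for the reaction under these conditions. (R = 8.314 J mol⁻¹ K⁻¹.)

ΔG = -3.19 kJ/mol

(X is a pure liquid — omitted from Q.)
Q = [D₂]³·[J]² / [G] = (0.779)³·(2.15)² / (0.163) = 13.4
ΔG = RT ln(Q/K) = (8.314 J mol⁻¹ K⁻¹)(280 K) × ln(13.4/52.7)
   = (2.328 kJ/mol)(-1.369) = -3.19 kJ/mol
ΔG < 0, so the forward reaction is spontaneous (proceeds forward).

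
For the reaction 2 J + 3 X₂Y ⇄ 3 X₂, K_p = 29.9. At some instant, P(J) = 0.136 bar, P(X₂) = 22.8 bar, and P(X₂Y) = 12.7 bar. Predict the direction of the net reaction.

Q_p = P(X₂)³ / (P(J)²·P(X₂Y)³) = (22.8)³ / ((0.136)²·(12.7)³) = 313
Q_p = 313 > K_p = 29.9, so the reverse reaction proceeds.

toward reactants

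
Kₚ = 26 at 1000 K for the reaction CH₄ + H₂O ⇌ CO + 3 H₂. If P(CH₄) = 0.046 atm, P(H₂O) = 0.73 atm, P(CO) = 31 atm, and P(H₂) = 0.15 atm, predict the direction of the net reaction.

toward products

Qₚ = P(CO)·P(H₂)³ / (P(CH₄)·P(H₂O)) = (31)·(0.15)³ / ((0.046)·(0.73)) = 3.1
Qₚ = 3.1 < Kₚ = 26, so the forward reaction proceeds.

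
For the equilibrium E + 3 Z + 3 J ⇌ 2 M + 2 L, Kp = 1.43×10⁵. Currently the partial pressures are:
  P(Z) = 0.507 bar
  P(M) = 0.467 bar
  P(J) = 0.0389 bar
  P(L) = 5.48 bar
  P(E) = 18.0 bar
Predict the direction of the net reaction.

toward products

Qp = P(M)²·P(L)² / (P(E)·P(Z)³·P(J)³) = (0.467)²·(5.48)² / ((18.0)·(0.507)³·(0.0389)³) = 47400
Qp = 47400 < Kp = 1.43×10⁵, so the forward reaction proceeds.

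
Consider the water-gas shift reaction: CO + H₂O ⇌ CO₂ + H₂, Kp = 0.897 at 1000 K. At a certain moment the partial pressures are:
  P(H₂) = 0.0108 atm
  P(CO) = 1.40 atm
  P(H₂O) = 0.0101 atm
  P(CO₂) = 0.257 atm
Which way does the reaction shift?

toward products

Qp = P(CO₂)·P(H₂) / (P(CO)·P(H₂O)) = (0.257)·(0.0108) / ((1.40)·(0.0101)) = 0.196
Qp = 0.196 < Kp = 0.897, so the forward reaction proceeds.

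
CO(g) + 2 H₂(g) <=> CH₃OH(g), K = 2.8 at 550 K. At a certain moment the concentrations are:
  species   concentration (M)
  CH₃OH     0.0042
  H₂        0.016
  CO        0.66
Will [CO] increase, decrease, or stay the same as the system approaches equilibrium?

increase

Q = [CH₃OH] / ([CO]·[H₂]²) = (0.0042) / ((0.66)·(0.016)²) = 25
Q = 25 > K = 2.8: net reverse reaction.
CO is a reactant, so it increases.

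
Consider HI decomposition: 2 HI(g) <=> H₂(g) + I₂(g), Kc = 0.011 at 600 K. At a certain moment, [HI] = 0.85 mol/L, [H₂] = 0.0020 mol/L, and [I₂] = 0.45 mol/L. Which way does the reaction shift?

to the right

Qc = [H₂]·[I₂] / [HI]² = (0.0020)·(0.45) / (0.85)² = 0.0012
Qc = 0.0012 < Kc = 0.011, so the forward reaction proceeds.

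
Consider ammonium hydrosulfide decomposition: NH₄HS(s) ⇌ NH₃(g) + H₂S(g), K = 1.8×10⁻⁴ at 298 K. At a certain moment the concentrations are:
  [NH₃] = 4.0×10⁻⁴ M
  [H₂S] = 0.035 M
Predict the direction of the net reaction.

in the forward direction

(NH₄HS is a pure solid — omitted from Q.)
Q = [NH₃]·[H₂S] = (4.0×10⁻⁴)·(0.035) = 1.4×10⁻⁵
Q = 1.4×10⁻⁵ < K = 1.8×10⁻⁴, so the forward reaction proceeds.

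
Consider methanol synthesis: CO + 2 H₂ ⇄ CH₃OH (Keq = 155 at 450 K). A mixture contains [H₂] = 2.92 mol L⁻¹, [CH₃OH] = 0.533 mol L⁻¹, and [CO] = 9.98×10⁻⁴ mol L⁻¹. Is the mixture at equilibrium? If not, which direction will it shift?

Q = [CH₃OH] / ([CO]·[H₂]²) = (0.533) / ((9.98×10⁻⁴)·(2.92)²) = 62.6
Q = 62.6 < Keq = 155: net forward reaction.

no; Q < K, reaction proceeds forward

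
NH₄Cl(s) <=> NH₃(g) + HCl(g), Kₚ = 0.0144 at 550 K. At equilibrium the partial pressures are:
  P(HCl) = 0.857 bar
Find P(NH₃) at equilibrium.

P(NH₃) = 0.0168 bar

(NH₄Cl is a pure solid — omitted from Kₚ.)
At equilibrium, Kₚ = P(NH₃)·P(HCl) = 0.0144.
(P(NH₃))·(0.857) = 0.0144
P(NH₃) = 0.0168 bar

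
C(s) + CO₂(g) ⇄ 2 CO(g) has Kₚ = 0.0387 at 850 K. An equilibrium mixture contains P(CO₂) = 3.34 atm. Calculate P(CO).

(C is a pure solid — omitted from Kₚ.)
At equilibrium, Kₚ = P(CO)² / P(CO₂) = 0.0387.
(P(CO))² / (3.34) = 0.0387
P(CO)² = 0.129 ⇒ P(CO) = 0.360 atm

P(CO) = 0.360 atm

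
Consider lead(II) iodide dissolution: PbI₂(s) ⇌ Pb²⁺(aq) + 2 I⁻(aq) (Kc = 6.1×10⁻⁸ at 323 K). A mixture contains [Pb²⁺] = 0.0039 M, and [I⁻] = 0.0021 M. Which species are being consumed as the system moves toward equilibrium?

(PbI₂ is a pure solid — omitted from Qc.)
Qc = [Pb²⁺]·[I⁻]² = (0.0039)·(0.0021)² = 1.7×10⁻⁸
Qc = 1.7×10⁻⁸ < Kc = 6.1×10⁻⁸: net forward reaction.

PbI₂ (reactants)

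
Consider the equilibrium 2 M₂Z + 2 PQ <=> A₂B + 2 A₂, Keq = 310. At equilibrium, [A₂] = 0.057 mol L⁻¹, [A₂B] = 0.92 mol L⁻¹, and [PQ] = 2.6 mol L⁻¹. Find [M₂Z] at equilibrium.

[M₂Z] = 0.0012 mol L⁻¹

At equilibrium, Keq = [A₂B]·[A₂]² / ([M₂Z]²·[PQ]²) = 310.
(0.92)·(0.057)² / (([M₂Z])²·(2.6)²) = 310
[M₂Z]² = 1.43e-6 ⇒ [M₂Z] = 0.0012 mol L⁻¹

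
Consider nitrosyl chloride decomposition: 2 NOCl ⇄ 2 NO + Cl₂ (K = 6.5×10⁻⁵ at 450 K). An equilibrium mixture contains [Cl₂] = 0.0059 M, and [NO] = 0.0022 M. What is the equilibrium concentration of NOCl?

[NOCl] = 0.021 M

At equilibrium, K = [NO]²·[Cl₂] / [NOCl]² = 6.5×10⁻⁵.
(0.0022)²·(0.0059) / ([NOCl])² = 6.5×10⁻⁵
[NOCl]² = 4.39×10⁻⁴ ⇒ [NOCl] = 0.021 M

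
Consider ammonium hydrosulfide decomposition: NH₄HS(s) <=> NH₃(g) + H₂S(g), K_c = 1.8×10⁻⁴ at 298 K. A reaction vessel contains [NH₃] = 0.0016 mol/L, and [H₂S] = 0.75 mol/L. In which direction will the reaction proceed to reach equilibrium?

toward reactants

(NH₄HS is a pure solid — omitted from Q_c.)
Q_c = [NH₃]·[H₂S] = (0.0016)·(0.75) = 0.0012
Q_c = 0.0012 > K_c = 1.8×10⁻⁴, so the reverse reaction proceeds.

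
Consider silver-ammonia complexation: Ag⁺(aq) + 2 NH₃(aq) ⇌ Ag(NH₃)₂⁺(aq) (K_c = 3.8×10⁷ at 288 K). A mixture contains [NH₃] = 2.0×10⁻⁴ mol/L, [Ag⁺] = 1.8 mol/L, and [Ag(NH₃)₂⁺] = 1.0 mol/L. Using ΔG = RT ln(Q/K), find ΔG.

ΔG = -2.41 kJ/mol

Q_c = [Ag(NH₃)₂⁺] / ([Ag⁺]·[NH₃]²) = (1.0) / ((1.8)·(2.0×10⁻⁴)²) = 1.39×10⁷
ΔG = RT ln(Q_c/K_c) = (8.314 J mol⁻¹ K⁻¹)(288 K) × ln(1.39×10⁷/3.8×10⁷)
   = (2.394 kJ/mol)(-1.006) = -2.41 kJ/mol
ΔG < 0, so the forward reaction is spontaneous (proceeds forward).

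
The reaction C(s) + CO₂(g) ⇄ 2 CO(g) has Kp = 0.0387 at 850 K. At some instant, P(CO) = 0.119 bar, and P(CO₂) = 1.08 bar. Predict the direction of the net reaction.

toward products

(C is a pure solid — omitted from Qp.)
Qp = P(CO)² / P(CO₂) = (0.119)² / (1.08) = 0.0131
Qp = 0.0131 < Kp = 0.0387, so the forward reaction proceeds.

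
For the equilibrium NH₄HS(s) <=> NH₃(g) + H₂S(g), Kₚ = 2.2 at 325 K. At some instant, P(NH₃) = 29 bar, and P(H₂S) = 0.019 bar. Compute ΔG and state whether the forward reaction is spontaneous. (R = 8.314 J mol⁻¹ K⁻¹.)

ΔG = -3.74 kJ/mol; the forward reaction is spontaneous

(NH₄HS is a pure solid — omitted from Qₚ.)
Qₚ = P(NH₃)·P(H₂S) = (29)·(0.019) = 0.551
ΔG = RT ln(Qₚ/Kₚ) = (8.314 J mol⁻¹ K⁻¹)(325 K) × ln(0.551/2.2)
   = (2.702 kJ/mol)(-1.384) = -3.74 kJ/mol
ΔG < 0, so the forward reaction is spontaneous (proceeds forward).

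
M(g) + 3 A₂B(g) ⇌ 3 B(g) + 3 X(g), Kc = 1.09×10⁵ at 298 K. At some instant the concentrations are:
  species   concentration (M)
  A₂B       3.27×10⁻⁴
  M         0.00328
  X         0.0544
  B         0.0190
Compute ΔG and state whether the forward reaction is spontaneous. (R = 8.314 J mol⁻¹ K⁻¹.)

Qc = [B]³·[X]³ / ([M]·[A₂B]³) = (0.0190)³·(0.0544)³ / ((0.00328)·(3.27×10⁻⁴)³) = 9630
ΔG = RT ln(Qc/Kc) = (8.314 J mol⁻¹ K⁻¹)(298 K) × ln(9630/1.09×10⁵)
   = (2.478 kJ/mol)(-2.426) = -6.01 kJ/mol
ΔG < 0, so the forward reaction is spontaneous (proceeds forward).

ΔG = -6.01 kJ/mol; the forward reaction is spontaneous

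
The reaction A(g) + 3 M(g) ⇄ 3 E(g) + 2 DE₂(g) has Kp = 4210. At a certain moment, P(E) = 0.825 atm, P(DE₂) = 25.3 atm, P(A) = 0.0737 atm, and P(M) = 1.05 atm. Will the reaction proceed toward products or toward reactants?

neither direction; the system is at equilibrium

Qp = P(E)³·P(DE₂)² / (P(A)·P(M)³) = (0.825)³·(25.3)² / ((0.0737)·(1.05)³) = 4210
Qp = 4210 = Kp, so the system is already at equilibrium.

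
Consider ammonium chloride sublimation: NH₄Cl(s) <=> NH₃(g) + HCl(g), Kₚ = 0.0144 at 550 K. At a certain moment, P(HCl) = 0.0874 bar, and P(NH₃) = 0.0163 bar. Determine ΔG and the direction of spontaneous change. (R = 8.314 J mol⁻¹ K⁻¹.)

ΔG = -10.6 kJ/mol; the forward reaction is spontaneous

(NH₄Cl is a pure solid — omitted from Qₚ.)
Qₚ = P(NH₃)·P(HCl) = (0.0163)·(0.0874) = 0.00142
ΔG = RT ln(Qₚ/Kₚ) = (8.314 J mol⁻¹ K⁻¹)(550 K) × ln(0.00142/0.0144)
   = (4.573 kJ/mol)(-2.317) = -10.6 kJ/mol
ΔG < 0, so the forward reaction is spontaneous (proceeds forward).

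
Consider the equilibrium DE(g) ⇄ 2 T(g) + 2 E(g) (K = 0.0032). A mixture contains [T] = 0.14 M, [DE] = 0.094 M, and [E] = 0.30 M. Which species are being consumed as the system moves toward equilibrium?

Q = [T]²·[E]² / [DE] = (0.14)²·(0.30)² / (0.094) = 0.019
Q = 0.019 > K = 0.0032: net reverse reaction.

T, E (products)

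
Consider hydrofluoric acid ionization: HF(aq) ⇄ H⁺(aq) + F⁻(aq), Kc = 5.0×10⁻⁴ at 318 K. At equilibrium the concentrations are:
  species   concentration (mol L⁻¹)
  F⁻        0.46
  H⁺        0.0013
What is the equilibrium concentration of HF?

At equilibrium, Kc = [H⁺]·[F⁻] / [HF] = 5.0×10⁻⁴.
(0.0013)·(0.46) / ([HF]) = 5.0×10⁻⁴
[HF] = 1.20 = 1.2 mol L⁻¹

[HF] = 1.2 mol L⁻¹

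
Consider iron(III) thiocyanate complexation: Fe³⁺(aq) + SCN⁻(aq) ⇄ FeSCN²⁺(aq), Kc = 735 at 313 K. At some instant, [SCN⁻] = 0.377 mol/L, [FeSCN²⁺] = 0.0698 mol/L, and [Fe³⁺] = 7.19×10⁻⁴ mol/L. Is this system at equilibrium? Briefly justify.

no; Q < K, reaction proceeds forward

Qc = [FeSCN²⁺] / ([Fe³⁺]·[SCN⁻]) = (0.0698) / ((7.19×10⁻⁴)·(0.377)) = 258
Qc = 258 < Kc = 735: net forward reaction.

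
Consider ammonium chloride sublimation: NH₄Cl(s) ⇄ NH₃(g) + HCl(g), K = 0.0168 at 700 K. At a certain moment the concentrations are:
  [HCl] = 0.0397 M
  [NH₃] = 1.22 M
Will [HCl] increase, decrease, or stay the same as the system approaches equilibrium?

(NH₄Cl is a pure solid — omitted from Q.)
Q = [NH₃]·[HCl] = (1.22)·(0.0397) = 0.0484
Q = 0.0484 > K = 0.0168: net reverse reaction.
HCl is a product, so it decreases.

decrease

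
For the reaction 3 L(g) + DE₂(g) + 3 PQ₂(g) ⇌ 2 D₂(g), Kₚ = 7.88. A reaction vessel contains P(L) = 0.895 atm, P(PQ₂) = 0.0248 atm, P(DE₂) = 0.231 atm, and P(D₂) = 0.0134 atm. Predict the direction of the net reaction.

Qₚ = P(D₂)² / (P(L)³·P(DE₂)·P(PQ₂)³) = (0.0134)² / ((0.895)³·(0.231)·(0.0248)³) = 71.1
Qₚ = 71.1 > Kₚ = 7.88, so the reverse reaction proceeds.

to the left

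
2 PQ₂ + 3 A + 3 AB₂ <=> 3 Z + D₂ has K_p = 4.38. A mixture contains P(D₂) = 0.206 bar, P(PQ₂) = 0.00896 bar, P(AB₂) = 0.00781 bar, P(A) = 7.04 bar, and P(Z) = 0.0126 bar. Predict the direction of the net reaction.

Q_p = P(Z)³·P(D₂) / (P(PQ₂)²·P(A)³·P(AB₂)³) = (0.0126)³·(0.206) / ((0.00896)²·(7.04)³·(0.00781)³) = 30.9
Q_p = 30.9 > K_p = 4.38, so the reverse reaction proceeds.

toward reactants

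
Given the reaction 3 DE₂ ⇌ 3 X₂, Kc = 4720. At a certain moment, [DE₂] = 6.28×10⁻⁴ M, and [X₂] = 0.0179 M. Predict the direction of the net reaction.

Qc = [X₂]³ / [DE₂]³ = (0.0179)³ / (6.28×10⁻⁴)³ = 23200
Qc = 23200 > Kc = 4720, so the reverse reaction proceeds.

reverse (toward reactants)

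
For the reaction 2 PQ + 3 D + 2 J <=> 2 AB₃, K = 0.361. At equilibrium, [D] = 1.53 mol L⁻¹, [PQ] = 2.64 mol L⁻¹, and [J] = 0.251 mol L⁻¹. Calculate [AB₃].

[AB₃] = 0.753 mol L⁻¹

At equilibrium, K = [AB₃]² / ([PQ]²·[D]³·[J]²) = 0.361.
([AB₃])² / ((2.64)²·(1.53)³·(0.251)²) = 0.361
[AB₃]² = 0.568 ⇒ [AB₃] = 0.753 mol L⁻¹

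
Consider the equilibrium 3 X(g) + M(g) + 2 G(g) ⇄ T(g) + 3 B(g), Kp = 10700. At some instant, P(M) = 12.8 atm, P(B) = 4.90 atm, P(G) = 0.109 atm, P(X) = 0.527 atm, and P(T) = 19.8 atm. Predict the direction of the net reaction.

toward reactants

Qp = P(T)·P(B)³ / (P(X)³·P(M)·P(G)²) = (19.8)·(4.90)³ / ((0.527)³·(12.8)·(0.109)²) = 1.05×10⁵
Qp = 1.05×10⁵ > Kp = 10700, so the reverse reaction proceeds.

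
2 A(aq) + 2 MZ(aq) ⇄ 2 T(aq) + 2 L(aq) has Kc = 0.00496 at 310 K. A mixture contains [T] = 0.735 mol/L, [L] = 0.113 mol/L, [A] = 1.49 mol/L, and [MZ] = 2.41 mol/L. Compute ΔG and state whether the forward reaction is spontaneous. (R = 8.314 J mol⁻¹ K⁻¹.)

ΔG = -5.74 kJ/mol; the forward reaction is spontaneous

Qc = [T]²·[L]² / ([A]²·[MZ]²) = (0.735)²·(0.113)² / ((1.49)²·(2.41)²) = 5.35×10⁻⁴
ΔG = RT ln(Qc/Kc) = (8.314 J mol⁻¹ K⁻¹)(310 K) × ln(5.35×10⁻⁴/0.00496)
   = (2.577 kJ/mol)(-2.227) = -5.74 kJ/mol
ΔG < 0, so the forward reaction is spontaneous (proceeds forward).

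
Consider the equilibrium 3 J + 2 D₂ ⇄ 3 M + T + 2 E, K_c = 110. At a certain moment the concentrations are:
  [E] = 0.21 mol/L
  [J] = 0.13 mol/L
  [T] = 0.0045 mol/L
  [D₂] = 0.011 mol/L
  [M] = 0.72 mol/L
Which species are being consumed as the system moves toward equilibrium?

Q_c = [M]³·[T]·[E]² / ([J]³·[D₂]²) = (0.72)³·(0.0045)·(0.21)² / ((0.13)³·(0.011)²) = 280
Q_c = 280 > K_c = 110: net reverse reaction.

M, T, E (products)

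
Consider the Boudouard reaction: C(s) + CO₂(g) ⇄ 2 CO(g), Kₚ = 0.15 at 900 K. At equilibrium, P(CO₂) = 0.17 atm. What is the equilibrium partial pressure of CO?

P(CO) = 0.16 atm

(C is a pure solid — omitted from Kₚ.)
At equilibrium, Kₚ = P(CO)² / P(CO₂) = 0.15.
(P(CO))² / (0.17) = 0.15
P(CO)² = 0.0255 ⇒ P(CO) = 0.16 atm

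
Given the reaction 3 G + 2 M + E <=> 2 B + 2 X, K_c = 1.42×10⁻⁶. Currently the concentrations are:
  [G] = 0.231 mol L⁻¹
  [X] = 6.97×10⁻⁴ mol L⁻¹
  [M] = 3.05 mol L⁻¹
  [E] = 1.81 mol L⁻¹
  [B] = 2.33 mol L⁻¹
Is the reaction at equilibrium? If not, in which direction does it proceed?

reverse (toward reactants)

Q_c = [B]²·[X]² / ([G]³·[M]²·[E]) = (2.33)²·(6.97×10⁻⁴)² / ((0.231)³·(3.05)²·(1.81)) = 1.27×10⁻⁵
Q_c = 1.27×10⁻⁵ > K_c = 1.42×10⁻⁶, so the reverse reaction proceeds.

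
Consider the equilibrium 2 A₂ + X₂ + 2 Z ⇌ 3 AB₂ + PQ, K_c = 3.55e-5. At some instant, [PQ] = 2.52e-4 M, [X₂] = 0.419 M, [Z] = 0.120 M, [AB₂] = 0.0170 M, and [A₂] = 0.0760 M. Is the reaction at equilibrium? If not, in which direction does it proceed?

Q_c = [AB₂]³·[PQ] / ([A₂]²·[X₂]·[Z]²) = (0.0170)³·(2.52e-4) / ((0.0760)²·(0.419)·(0.120)²) = 3.55e-5
Q_c = 3.55e-5 = K_c, so the system is already at equilibrium.

neither direction; the system is at equilibrium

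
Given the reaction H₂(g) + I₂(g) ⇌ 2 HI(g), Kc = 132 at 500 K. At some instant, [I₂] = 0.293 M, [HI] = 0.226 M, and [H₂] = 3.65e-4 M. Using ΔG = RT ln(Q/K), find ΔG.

ΔG = 5.35 kJ/mol

Qc = [HI]² / ([H₂]·[I₂]) = (0.226)² / ((3.65e-4)·(0.293)) = 478
ΔG = RT ln(Qc/Kc) = (8.314 J mol⁻¹ K⁻¹)(500 K) × ln(478/132)
   = (4.157 kJ/mol)(1.287) = 5.35 kJ/mol
ΔG > 0, so the forward reaction is non-spontaneous (proceeds in reverse).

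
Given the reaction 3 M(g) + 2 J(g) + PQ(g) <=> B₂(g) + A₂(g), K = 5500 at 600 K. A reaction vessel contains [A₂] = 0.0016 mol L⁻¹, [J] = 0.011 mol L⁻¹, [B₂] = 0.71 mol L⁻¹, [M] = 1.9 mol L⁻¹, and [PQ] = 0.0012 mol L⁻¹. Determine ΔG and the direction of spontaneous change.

ΔG = -7.85 kJ/mol; the forward reaction is spontaneous

Q = [B₂]·[A₂] / ([M]³·[J]²·[PQ]) = (0.71)·(0.0016) / ((1.9)³·(0.011)²·(0.0012)) = 1140
ΔG = RT ln(Q/K) = (8.314 J mol⁻¹ K⁻¹)(600 K) × ln(1140/5500)
   = (4.988 kJ/mol)(-1.574) = -7.85 kJ/mol
ΔG < 0, so the forward reaction is spontaneous (proceeds forward).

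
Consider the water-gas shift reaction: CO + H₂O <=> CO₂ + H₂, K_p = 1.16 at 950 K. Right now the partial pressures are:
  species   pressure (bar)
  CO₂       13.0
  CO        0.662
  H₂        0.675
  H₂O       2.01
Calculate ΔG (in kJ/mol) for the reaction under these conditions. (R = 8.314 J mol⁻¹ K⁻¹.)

Q_p = P(CO₂)·P(H₂) / (P(CO)·P(H₂O)) = (13.0)·(0.675) / ((0.662)·(2.01)) = 6.59
ΔG = RT ln(Q_p/K_p) = (8.314 J mol⁻¹ K⁻¹)(950 K) × ln(6.59/1.16)
   = (7.898 kJ/mol)(1.737) = 13.7 kJ/mol
ΔG > 0, so the forward reaction is non-spontaneous (proceeds in reverse).

ΔG = 13.7 kJ/mol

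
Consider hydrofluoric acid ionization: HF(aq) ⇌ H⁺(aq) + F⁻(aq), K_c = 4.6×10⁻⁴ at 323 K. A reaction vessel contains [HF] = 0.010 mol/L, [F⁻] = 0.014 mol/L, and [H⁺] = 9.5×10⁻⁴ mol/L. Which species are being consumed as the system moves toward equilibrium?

H⁺, F⁻ (products)

Q_c = [H⁺]·[F⁻] / [HF] = (9.5×10⁻⁴)·(0.014) / (0.010) = 0.0013
Q_c = 0.0013 > K_c = 4.6×10⁻⁴: net reverse reaction.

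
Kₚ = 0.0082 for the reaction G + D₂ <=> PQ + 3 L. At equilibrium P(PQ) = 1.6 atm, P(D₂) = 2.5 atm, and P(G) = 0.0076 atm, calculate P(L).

At equilibrium, Kₚ = P(PQ)·P(L)³ / (P(G)·P(D₂)) = 0.0082.
(1.6)·(P(L))³ / ((0.0076)·(2.5)) = 0.0082
P(L)³ = 9.74×10⁻⁵ ⇒ P(L) = 0.046 atm

P(L) = 0.046 atm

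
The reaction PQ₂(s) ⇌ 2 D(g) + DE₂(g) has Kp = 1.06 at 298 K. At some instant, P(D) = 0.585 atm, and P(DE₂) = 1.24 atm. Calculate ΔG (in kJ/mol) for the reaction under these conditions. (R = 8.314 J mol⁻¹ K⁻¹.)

ΔG = -2.27 kJ/mol

(PQ₂ is a pure solid — omitted from Qp.)
Qp = P(D)²·P(DE₂) = (0.585)²·(1.24) = 0.424
ΔG = RT ln(Qp/Kp) = (8.314 J mol⁻¹ K⁻¹)(298 K) × ln(0.424/1.06)
   = (2.478 kJ/mol)(-0.9163) = -2.27 kJ/mol
ΔG < 0, so the forward reaction is spontaneous (proceeds forward).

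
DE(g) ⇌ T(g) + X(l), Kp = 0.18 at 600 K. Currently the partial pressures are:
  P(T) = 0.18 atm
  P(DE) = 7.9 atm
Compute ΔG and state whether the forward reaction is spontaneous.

(X is a pure liquid — omitted from Qp.)
Qp = P(T) / P(DE) = (0.18) / (7.9) = 0.0228
ΔG = RT ln(Qp/Kp) = (8.314 J mol⁻¹ K⁻¹)(600 K) × ln(0.0228/0.18)
   = (4.988 kJ/mol)(-2.066) = -10.3 kJ/mol
ΔG < 0, so the forward reaction is spontaneous (proceeds forward).

ΔG = -10.3 kJ/mol; the forward reaction is spontaneous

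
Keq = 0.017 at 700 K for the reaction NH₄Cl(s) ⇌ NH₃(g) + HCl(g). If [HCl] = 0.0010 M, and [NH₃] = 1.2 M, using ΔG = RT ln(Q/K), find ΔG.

ΔG = -15.4 kJ/mol

(NH₄Cl is a pure solid — omitted from Q.)
Q = [NH₃]·[HCl] = (1.2)·(0.0010) = 0.00120
ΔG = RT ln(Q/Keq) = (8.314 J mol⁻¹ K⁻¹)(700 K) × ln(0.00120/0.017)
   = (5.820 kJ/mol)(-2.651) = -15.4 kJ/mol
ΔG < 0, so the forward reaction is spontaneous (proceeds forward).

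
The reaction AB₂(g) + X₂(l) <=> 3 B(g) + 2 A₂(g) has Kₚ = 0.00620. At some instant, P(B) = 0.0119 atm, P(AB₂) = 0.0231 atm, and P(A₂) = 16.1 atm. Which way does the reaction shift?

(X₂ is a pure liquid — omitted from Qₚ.)
Qₚ = P(B)³·P(A₂)² / P(AB₂) = (0.0119)³·(16.1)² / (0.0231) = 0.0189
Qₚ = 0.0189 > Kₚ = 0.00620, so the reverse reaction proceeds.

toward reactants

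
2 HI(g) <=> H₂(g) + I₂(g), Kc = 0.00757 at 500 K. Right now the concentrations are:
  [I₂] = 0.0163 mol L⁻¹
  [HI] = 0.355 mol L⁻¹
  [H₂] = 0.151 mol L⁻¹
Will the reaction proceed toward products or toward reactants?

Qc = [H₂]·[I₂] / [HI]² = (0.151)·(0.0163) / (0.355)² = 0.0195
Qc = 0.0195 > Kc = 0.00757, so the reverse reaction proceeds.

in the reverse direction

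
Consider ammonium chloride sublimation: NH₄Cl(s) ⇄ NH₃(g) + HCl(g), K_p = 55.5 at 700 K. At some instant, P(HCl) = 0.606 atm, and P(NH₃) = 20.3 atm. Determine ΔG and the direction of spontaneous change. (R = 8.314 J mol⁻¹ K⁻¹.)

ΔG = -8.77 kJ/mol; the forward reaction is spontaneous

(NH₄Cl is a pure solid — omitted from Q_p.)
Q_p = P(NH₃)·P(HCl) = (20.3)·(0.606) = 12.3
ΔG = RT ln(Q_p/K_p) = (8.314 J mol⁻¹ K⁻¹)(700 K) × ln(12.3/55.5)
   = (5.820 kJ/mol)(-1.507) = -8.77 kJ/mol
ΔG < 0, so the forward reaction is spontaneous (proceeds forward).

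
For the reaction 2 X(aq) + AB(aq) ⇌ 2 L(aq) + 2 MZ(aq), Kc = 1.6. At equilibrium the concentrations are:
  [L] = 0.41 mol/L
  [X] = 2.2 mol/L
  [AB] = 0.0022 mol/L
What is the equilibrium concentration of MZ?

[MZ] = 0.32 mol/L

At equilibrium, Kc = [L]²·[MZ]² / ([X]²·[AB]) = 1.6.
(0.41)²·([MZ])² / ((2.2)²·(0.0022)) = 1.6
[MZ]² = 0.101 ⇒ [MZ] = 0.32 mol/L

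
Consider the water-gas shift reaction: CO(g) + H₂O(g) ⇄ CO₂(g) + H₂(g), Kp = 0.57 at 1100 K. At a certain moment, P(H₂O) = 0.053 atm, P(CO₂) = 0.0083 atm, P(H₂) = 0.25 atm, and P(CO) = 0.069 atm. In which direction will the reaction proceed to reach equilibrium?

at equilibrium

Qp = P(CO₂)·P(H₂) / (P(CO)·P(H₂O)) = (0.0083)·(0.25) / ((0.069)·(0.053)) = 0.57
Qp = 0.57 = Kp, so the system is already at equilibrium.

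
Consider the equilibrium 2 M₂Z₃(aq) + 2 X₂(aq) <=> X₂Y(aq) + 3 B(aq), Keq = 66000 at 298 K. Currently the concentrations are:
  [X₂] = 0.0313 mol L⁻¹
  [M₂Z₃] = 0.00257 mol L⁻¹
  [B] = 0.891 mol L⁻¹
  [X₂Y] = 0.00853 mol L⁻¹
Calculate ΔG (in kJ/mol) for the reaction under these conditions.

ΔG = 6.56 kJ/mol

Q = [X₂Y]·[B]³ / ([M₂Z₃]²·[X₂]²) = (0.00853)·(0.891)³ / ((0.00257)²·(0.0313)²) = 9.32e5
ΔG = RT ln(Q/Keq) = (8.314 J mol⁻¹ K⁻¹)(298 K) × ln(9.32e5/66000)
   = (2.478 kJ/mol)(2.648) = 6.56 kJ/mol
ΔG > 0, so the forward reaction is non-spontaneous (proceeds in reverse).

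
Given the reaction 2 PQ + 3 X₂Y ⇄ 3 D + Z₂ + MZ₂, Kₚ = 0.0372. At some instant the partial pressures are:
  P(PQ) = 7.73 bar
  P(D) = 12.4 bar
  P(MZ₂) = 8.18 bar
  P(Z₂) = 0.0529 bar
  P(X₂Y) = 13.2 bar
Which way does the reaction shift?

Qₚ = P(D)³·P(Z₂)·P(MZ₂) / (P(PQ)²·P(X₂Y)³) = (12.4)³·(0.0529)·(8.18) / ((7.73)²·(13.2)³) = 0.00600
Qₚ = 0.00600 < Kₚ = 0.0372, so the forward reaction proceeds.

in the forward direction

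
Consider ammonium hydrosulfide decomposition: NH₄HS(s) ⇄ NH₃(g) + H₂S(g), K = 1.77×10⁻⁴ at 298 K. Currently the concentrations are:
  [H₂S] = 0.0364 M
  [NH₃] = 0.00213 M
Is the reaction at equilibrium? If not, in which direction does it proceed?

(NH₄HS is a pure solid — omitted from Q.)
Q = [NH₃]·[H₂S] = (0.00213)·(0.0364) = 7.75×10⁻⁵
Q = 7.75×10⁻⁵ < K = 1.77×10⁻⁴, so the forward reaction proceeds.

forward (toward products)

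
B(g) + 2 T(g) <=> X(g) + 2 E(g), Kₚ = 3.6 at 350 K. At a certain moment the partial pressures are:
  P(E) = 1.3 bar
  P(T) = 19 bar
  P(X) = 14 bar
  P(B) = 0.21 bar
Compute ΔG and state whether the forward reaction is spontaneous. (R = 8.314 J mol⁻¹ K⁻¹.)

Qₚ = P(X)·P(E)² / (P(B)·P(T)²) = (14)·(1.3)² / ((0.21)·(19)²) = 0.312
ΔG = RT ln(Qₚ/Kₚ) = (8.314 J mol⁻¹ K⁻¹)(350 K) × ln(0.312/3.6)
   = (2.910 kJ/mol)(-2.446) = -7.12 kJ/mol
ΔG < 0, so the forward reaction is spontaneous (proceeds forward).

ΔG = -7.12 kJ/mol; the forward reaction is spontaneous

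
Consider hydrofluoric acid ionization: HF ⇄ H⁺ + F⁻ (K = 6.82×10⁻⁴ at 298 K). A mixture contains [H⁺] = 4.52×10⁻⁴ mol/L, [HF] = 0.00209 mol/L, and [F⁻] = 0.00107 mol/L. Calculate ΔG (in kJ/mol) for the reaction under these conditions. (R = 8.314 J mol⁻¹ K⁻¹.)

Q = [H⁺]·[F⁻] / [HF] = (4.52×10⁻⁴)·(0.00107) / (0.00209) = 2.31×10⁻⁴
ΔG = RT ln(Q/K) = (8.314 J mol⁻¹ K⁻¹)(298 K) × ln(2.31×10⁻⁴/6.82×10⁻⁴)
   = (2.478 kJ/mol)(-1.083) = -2.68 kJ/mol
ΔG < 0, so the forward reaction is spontaneous (proceeds forward).

ΔG = -2.68 kJ/mol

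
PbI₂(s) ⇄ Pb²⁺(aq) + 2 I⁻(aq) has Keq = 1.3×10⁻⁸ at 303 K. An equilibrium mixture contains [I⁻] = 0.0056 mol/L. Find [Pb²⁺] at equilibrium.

[Pb²⁺] = 4.1×10⁻⁴ mol/L

(PbI₂ is a pure solid — omitted from Keq.)
At equilibrium, Keq = [Pb²⁺]·[I⁻]² = 1.3×10⁻⁸.
([Pb²⁺])·(0.0056)² = 1.3×10⁻⁸
[Pb²⁺] = 4.15×10⁻⁴ = 4.1×10⁻⁴ mol/L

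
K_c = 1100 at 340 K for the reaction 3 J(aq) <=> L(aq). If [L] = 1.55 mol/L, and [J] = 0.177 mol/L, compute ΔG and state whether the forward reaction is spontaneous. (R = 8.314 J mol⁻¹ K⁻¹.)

Q_c = [L] / [J]³ = (1.55) / (0.177)³ = 280
ΔG = RT ln(Q_c/K_c) = (8.314 J mol⁻¹ K⁻¹)(340 K) × ln(280/1100)
   = (2.827 kJ/mol)(-1.368) = -3.87 kJ/mol
ΔG < 0, so the forward reaction is spontaneous (proceeds forward).

ΔG = -3.87 kJ/mol; the forward reaction is spontaneous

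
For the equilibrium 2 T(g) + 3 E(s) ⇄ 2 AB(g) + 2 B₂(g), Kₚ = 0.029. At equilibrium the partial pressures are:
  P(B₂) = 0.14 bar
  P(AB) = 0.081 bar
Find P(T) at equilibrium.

(E is a pure solid — omitted from Kₚ.)
At equilibrium, Kₚ = P(AB)²·P(B₂)² / P(T)² = 0.029.
(0.081)²·(0.14)² / (P(T))² = 0.029
P(T)² = 0.00443 ⇒ P(T) = 0.067 bar

P(T) = 0.067 bar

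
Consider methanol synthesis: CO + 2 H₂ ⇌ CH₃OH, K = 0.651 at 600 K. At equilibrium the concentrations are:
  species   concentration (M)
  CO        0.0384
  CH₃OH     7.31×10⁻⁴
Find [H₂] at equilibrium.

At equilibrium, K = [CH₃OH] / ([CO]·[H₂]²) = 0.651.
(7.31×10⁻⁴) / ((0.0384)·([H₂])²) = 0.651
[H₂]² = 0.0292 ⇒ [H₂] = 0.171 M

[H₂] = 0.171 M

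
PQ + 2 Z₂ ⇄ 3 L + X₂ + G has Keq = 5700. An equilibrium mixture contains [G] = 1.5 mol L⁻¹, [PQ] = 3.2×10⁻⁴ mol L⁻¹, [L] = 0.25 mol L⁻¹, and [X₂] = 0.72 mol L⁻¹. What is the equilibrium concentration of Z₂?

[Z₂] = 0.096 mol L⁻¹

At equilibrium, Keq = [L]³·[X₂]·[G] / ([PQ]·[Z₂]²) = 5700.
(0.25)³·(0.72)·(1.5) / ((3.2×10⁻⁴)·([Z₂])²) = 5700
[Z₂]² = 0.00925 ⇒ [Z₂] = 0.096 mol L⁻¹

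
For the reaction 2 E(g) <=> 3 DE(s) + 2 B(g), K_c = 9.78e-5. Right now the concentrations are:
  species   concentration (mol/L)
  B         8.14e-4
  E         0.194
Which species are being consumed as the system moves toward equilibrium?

(DE is a pure solid — omitted from Q_c.)
Q_c = [B]² / [E]² = (8.14e-4)² / (0.194)² = 1.76e-5
Q_c = 1.76e-5 < K_c = 9.78e-5: net forward reaction.

E (reactants)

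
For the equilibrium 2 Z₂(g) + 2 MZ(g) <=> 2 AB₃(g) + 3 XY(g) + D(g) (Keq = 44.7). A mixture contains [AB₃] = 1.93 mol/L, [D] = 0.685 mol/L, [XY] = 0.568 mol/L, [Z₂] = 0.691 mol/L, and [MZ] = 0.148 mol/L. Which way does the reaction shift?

Q = [AB₃]²·[XY]³·[D] / ([Z₂]²·[MZ]²) = (1.93)²·(0.568)³·(0.685) / ((0.691)²·(0.148)²) = 44.7
Q = 44.7 = Keq, so the system is already at equilibrium.

no net change (already at equilibrium)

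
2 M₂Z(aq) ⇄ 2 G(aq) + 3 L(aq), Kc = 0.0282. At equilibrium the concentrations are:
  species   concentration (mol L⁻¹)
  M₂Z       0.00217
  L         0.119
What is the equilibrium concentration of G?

At equilibrium, Kc = [G]²·[L]³ / [M₂Z]² = 0.0282.
([G])²·(0.119)³ / (0.00217)² = 0.0282
[G]² = 7.88×10⁻⁵ ⇒ [G] = 0.00888 mol L⁻¹

[G] = 0.00888 mol L⁻¹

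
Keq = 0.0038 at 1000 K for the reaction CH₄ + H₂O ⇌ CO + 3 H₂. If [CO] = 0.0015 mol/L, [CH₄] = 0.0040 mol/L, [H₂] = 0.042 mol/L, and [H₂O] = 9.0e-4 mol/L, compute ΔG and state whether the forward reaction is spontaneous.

ΔG = 17.4 kJ/mol; the forward reaction is non-spontaneous

Q = [CO]·[H₂]³ / ([CH₄]·[H₂O]) = (0.0015)·(0.042)³ / ((0.0040)·(9.0e-4)) = 0.0309
ΔG = RT ln(Q/Keq) = (8.314 J mol⁻¹ K⁻¹)(1000 K) × ln(0.0309/0.0038)
   = (8.314 kJ/mol)(2.096) = 17.4 kJ/mol
ΔG > 0, so the forward reaction is non-spontaneous (proceeds in reverse).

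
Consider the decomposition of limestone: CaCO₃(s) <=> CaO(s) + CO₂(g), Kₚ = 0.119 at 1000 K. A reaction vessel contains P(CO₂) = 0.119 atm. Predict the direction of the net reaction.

neither direction; the system is at equilibrium

(CaCO₃, CaO are pure solids — omitted from Qₚ.)
Qₚ = P(CO₂) = 0.119
Qₚ = 0.119 = Kₚ, so the system is already at equilibrium.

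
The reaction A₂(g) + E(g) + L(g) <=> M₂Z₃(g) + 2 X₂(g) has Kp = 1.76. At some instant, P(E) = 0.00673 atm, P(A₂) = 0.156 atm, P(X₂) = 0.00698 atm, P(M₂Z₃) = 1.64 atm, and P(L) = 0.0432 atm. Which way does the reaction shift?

at equilibrium

Qp = P(M₂Z₃)·P(X₂)² / (P(A₂)·P(E)·P(L)) = (1.64)·(0.00698)² / ((0.156)·(0.00673)·(0.0432)) = 1.76
Qp = 1.76 = Kp, so the system is already at equilibrium.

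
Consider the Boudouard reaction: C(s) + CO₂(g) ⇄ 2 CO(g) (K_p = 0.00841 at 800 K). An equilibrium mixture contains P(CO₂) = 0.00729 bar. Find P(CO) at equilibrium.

P(CO) = 0.00783 bar

(C is a pure solid — omitted from K_p.)
At equilibrium, K_p = P(CO)² / P(CO₂) = 0.00841.
(P(CO))² / (0.00729) = 0.00841
P(CO)² = 6.13e-5 ⇒ P(CO) = 0.00783 bar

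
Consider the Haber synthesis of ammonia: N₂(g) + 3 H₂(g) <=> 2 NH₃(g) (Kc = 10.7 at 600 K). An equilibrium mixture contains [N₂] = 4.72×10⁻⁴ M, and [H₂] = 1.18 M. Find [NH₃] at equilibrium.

At equilibrium, Kc = [NH₃]² / ([N₂]·[H₂]³) = 10.7.
([NH₃])² / ((4.72×10⁻⁴)·(1.18)³) = 10.7
[NH₃]² = 0.00830 ⇒ [NH₃] = 0.0911 M

[NH₃] = 0.0911 M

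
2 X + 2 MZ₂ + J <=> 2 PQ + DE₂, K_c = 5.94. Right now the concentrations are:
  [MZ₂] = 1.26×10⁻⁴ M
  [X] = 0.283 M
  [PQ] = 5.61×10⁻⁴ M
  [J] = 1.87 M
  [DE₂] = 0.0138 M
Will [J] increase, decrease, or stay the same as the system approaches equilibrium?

decrease

Q_c = [PQ]²·[DE₂] / ([X]²·[MZ₂]²·[J]) = (5.61×10⁻⁴)²·(0.0138) / ((0.283)²·(1.26×10⁻⁴)²·(1.87)) = 1.83
Q_c = 1.83 < K_c = 5.94: net forward reaction.
J is a reactant, so it decreases.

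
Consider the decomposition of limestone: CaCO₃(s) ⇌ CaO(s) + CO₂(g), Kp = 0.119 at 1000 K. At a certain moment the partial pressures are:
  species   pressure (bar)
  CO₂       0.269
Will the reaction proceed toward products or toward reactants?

(CaCO₃, CaO are pure solids — omitted from Qp.)
Qp = P(CO₂) = 0.269
Qp = 0.269 > Kp = 0.119, so the reverse reaction proceeds.

in the reverse direction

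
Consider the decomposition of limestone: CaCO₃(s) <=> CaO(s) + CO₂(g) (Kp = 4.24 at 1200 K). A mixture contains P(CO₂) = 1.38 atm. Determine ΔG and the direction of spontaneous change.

(CaCO₃, CaO are pure solids — omitted from Qp.)
Qp = P(CO₂) = 1.38
ΔG = RT ln(Qp/Kp) = (8.314 J mol⁻¹ K⁻¹)(1200 K) × ln(1.38/4.24)
   = (9.977 kJ/mol)(-1.122) = -11.2 kJ/mol
ΔG < 0, so the forward reaction is spontaneous (proceeds forward).

ΔG = -11.2 kJ/mol; the forward reaction is spontaneous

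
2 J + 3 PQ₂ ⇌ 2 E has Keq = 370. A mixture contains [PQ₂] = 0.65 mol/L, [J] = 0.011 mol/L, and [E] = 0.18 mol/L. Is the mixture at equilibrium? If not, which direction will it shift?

Q = [E]² / ([J]²·[PQ₂]³) = (0.18)² / ((0.011)²·(0.65)³) = 980
Q = 980 > Keq = 370: net reverse reaction.

no; Q > K, reaction proceeds in reverse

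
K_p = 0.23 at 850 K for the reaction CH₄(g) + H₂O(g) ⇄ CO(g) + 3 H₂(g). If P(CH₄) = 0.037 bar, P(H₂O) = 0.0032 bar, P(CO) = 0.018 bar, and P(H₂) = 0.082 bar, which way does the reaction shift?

in the forward direction

Q_p = P(CO)·P(H₂)³ / (P(CH₄)·P(H₂O)) = (0.018)·(0.082)³ / ((0.037)·(0.0032)) = 0.084
Q_p = 0.084 < K_p = 0.23, so the forward reaction proceeds.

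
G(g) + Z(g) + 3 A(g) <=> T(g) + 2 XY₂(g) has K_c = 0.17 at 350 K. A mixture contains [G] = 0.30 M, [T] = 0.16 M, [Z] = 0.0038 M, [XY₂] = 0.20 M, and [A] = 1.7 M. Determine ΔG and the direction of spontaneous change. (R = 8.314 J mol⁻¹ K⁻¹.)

ΔG = 5.54 kJ/mol; the forward reaction is non-spontaneous

Q_c = [T]·[XY₂]² / ([G]·[Z]·[A]³) = (0.16)·(0.20)² / ((0.30)·(0.0038)·(1.7)³) = 1.14
ΔG = RT ln(Q_c/K_c) = (8.314 J mol⁻¹ K⁻¹)(350 K) × ln(1.14/0.17)
   = (2.910 kJ/mol)(1.903) = 5.54 kJ/mol
ΔG > 0, so the forward reaction is non-spontaneous (proceeds in reverse).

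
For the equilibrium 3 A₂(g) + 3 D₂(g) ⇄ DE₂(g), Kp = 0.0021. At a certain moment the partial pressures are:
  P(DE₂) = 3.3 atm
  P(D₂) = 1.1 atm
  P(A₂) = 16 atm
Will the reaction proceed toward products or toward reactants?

Qp = P(DE₂) / (P(A₂)³·P(D₂)³) = (3.3) / ((16)³·(1.1)³) = 6.1×10⁻⁴
Qp = 6.1×10⁻⁴ < Kp = 0.0021, so the forward reaction proceeds.

in the forward direction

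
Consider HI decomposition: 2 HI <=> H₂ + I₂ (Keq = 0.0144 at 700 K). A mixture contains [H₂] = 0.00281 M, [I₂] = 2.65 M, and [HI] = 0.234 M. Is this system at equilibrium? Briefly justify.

no; Q > K, reaction proceeds in reverse

Q = [H₂]·[I₂] / [HI]² = (0.00281)·(2.65) / (0.234)² = 0.136
Q = 0.136 > Keq = 0.0144: net reverse reaction.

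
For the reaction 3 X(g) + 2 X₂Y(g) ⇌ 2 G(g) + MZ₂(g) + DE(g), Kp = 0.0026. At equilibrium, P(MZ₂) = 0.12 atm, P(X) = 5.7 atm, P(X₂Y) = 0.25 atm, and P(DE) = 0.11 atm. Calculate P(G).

At equilibrium, Kp = P(G)²·P(MZ₂)·P(DE) / (P(X)³·P(X₂Y)²) = 0.0026.
(P(G))²·(0.12)·(0.11) / ((5.7)³·(0.25)²) = 0.0026
P(G)² = 2.28 ⇒ P(G) = 1.5 atm

P(G) = 1.5 atm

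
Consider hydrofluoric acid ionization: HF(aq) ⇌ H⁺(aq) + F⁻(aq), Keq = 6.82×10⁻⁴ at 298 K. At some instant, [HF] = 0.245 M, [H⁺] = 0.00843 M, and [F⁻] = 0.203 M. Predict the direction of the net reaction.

Q = [H⁺]·[F⁻] / [HF] = (0.00843)·(0.203) / (0.245) = 0.00698
Q = 0.00698 > Keq = 6.82×10⁻⁴, so the reverse reaction proceeds.

to the left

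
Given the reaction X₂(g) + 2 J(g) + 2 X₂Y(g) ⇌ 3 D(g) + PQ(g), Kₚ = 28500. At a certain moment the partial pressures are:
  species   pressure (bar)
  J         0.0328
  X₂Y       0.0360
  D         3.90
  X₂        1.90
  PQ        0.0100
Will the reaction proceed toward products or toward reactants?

to the left

Qₚ = P(D)³·P(PQ) / (P(X₂)·P(J)²·P(X₂Y)²) = (3.90)³·(0.0100) / ((1.90)·(0.0328)²·(0.0360)²) = 2.24e5
Qₚ = 2.24e5 > Kₚ = 28500, so the reverse reaction proceeds.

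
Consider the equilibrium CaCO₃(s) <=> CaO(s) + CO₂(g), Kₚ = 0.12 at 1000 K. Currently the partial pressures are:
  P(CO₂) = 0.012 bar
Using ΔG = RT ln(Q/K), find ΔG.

(CaCO₃, CaO are pure solids — omitted from Qₚ.)
Qₚ = P(CO₂) = 0.0120
ΔG = RT ln(Qₚ/Kₚ) = (8.314 J mol⁻¹ K⁻¹)(1000 K) × ln(0.0120/0.12)
   = (8.314 kJ/mol)(-2.303) = -19.1 kJ/mol
ΔG < 0, so the forward reaction is spontaneous (proceeds forward).

ΔG = -19.1 kJ/mol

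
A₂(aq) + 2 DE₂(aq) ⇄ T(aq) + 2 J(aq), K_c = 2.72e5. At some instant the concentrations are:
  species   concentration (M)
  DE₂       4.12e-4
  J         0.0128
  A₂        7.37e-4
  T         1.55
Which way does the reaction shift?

reverse (toward reactants)

Q_c = [T]·[J]² / ([A₂]·[DE₂]²) = (1.55)·(0.0128)² / ((7.37e-4)·(4.12e-4)²) = 2.03e6
Q_c = 2.03e6 > K_c = 2.72e5, so the reverse reaction proceeds.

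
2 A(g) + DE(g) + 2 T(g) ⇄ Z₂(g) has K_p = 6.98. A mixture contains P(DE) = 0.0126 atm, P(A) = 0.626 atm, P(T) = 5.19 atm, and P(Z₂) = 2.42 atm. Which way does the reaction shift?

to the left

Q_p = P(Z₂) / (P(A)²·P(DE)·P(T)²) = (2.42) / ((0.626)²·(0.0126)·(5.19)²) = 18.2
Q_p = 18.2 > K_p = 6.98, so the reverse reaction proceeds.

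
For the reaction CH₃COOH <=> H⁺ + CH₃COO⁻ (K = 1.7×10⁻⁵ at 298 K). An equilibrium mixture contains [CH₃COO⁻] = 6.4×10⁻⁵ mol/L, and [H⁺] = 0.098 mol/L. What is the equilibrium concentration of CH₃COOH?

At equilibrium, K = [H⁺]·[CH₃COO⁻] / [CH₃COOH] = 1.7×10⁻⁵.
(0.098)·(6.4×10⁻⁵) / ([CH₃COOH]) = 1.7×10⁻⁵
[CH₃COOH] = 0.369 = 0.37 mol/L

[CH₃COOH] = 0.37 mol/L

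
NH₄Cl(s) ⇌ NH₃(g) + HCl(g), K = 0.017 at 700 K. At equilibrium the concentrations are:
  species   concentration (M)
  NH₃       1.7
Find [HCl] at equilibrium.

[HCl] = 0.010 M

(NH₄Cl is a pure solid — omitted from K.)
At equilibrium, K = [NH₃]·[HCl] = 0.017.
(1.7)·([HCl]) = 0.017
[HCl] = 0.0100 = 0.010 M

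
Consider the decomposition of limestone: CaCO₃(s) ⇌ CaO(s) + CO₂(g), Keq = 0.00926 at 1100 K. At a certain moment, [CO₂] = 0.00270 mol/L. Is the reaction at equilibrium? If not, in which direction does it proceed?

(CaCO₃, CaO are pure solids — omitted from Q.)
Q = [CO₂] = 0.00270
Q = 0.00270 < Keq = 0.00926, so the forward reaction proceeds.

in the forward direction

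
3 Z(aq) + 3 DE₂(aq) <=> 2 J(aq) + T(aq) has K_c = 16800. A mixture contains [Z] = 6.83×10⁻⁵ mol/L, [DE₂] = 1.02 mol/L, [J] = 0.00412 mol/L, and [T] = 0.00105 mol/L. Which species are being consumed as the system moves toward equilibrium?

Q_c = [J]²·[T] / ([Z]³·[DE₂]³) = (0.00412)²·(0.00105) / ((6.83×10⁻⁵)³·(1.02)³) = 52700
Q_c = 52700 > K_c = 16800: net reverse reaction.

J, T (products)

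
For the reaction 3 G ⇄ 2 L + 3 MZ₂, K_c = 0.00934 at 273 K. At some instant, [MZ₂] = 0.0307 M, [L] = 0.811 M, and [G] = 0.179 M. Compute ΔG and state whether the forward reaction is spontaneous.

ΔG = -2.35 kJ/mol; the forward reaction is spontaneous

Q_c = [L]²·[MZ₂]³ / [G]³ = (0.811)²·(0.0307)³ / (0.179)³ = 0.00332
ΔG = RT ln(Q_c/K_c) = (8.314 J mol⁻¹ K⁻¹)(273 K) × ln(0.00332/0.00934)
   = (2.270 kJ/mol)(-1.034) = -2.35 kJ/mol
ΔG < 0, so the forward reaction is spontaneous (proceeds forward).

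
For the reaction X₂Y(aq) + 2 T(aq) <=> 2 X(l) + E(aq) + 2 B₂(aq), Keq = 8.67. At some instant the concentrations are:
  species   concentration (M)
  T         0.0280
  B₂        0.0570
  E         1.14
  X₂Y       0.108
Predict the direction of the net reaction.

(X is a pure liquid — omitted from Q.)
Q = [E]·[B₂]² / ([X₂Y]·[T]²) = (1.14)·(0.0570)² / ((0.108)·(0.0280)²) = 43.7
Q = 43.7 > Keq = 8.67, so the reverse reaction proceeds.

to the left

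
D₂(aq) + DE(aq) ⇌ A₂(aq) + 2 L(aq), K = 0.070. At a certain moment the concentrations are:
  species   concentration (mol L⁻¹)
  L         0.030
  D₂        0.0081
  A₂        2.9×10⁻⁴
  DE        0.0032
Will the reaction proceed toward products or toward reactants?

in the forward direction

Q = [A₂]·[L]² / ([D₂]·[DE]) = (2.9×10⁻⁴)·(0.030)² / ((0.0081)·(0.0032)) = 0.010
Q = 0.010 < K = 0.070, so the forward reaction proceeds.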